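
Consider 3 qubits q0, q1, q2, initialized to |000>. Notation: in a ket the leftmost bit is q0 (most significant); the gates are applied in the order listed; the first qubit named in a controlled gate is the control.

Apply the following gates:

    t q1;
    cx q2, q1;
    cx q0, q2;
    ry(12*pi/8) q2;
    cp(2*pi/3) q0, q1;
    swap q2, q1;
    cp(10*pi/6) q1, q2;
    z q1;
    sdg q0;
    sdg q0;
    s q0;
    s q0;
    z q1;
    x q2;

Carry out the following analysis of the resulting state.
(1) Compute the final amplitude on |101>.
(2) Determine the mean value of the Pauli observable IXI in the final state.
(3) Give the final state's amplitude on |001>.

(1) The amplitude on |101> is 0.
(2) The expectation value of IXI is -1.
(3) |001> carries amplitude -sqrt(2)/2 in the final state.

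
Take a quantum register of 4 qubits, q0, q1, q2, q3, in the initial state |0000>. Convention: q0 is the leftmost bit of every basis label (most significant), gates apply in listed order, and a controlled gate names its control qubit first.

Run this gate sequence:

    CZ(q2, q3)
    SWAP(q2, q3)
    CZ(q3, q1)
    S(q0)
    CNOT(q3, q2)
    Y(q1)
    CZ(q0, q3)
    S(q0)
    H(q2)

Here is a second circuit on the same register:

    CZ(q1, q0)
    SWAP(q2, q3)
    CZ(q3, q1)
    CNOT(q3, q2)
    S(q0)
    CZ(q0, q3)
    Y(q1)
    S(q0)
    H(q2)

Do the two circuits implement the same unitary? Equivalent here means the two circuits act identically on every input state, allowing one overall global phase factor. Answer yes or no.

No — the two circuits implement different unitaries, even allowing a global phase.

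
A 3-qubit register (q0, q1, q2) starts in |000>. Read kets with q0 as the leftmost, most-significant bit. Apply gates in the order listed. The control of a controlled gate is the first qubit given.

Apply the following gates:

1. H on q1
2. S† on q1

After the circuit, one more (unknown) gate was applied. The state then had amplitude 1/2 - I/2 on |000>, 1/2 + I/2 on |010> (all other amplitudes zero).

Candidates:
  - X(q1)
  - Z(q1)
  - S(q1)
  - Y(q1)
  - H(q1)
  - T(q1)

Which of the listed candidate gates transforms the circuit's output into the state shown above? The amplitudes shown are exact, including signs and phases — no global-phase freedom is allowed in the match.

The unique candidate consistent with the amplitudes is H(q1).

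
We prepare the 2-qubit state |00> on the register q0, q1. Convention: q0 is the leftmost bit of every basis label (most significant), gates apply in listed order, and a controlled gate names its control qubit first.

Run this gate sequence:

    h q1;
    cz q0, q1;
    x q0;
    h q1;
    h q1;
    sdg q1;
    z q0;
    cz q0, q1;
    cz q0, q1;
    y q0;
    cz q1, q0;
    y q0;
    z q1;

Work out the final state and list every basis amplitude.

The resulting statevector has amplitude 0 on |00>, 0 on |01>, -sqrt(2)/2 on |10>, -sqrt(2)*I/2 on |11>.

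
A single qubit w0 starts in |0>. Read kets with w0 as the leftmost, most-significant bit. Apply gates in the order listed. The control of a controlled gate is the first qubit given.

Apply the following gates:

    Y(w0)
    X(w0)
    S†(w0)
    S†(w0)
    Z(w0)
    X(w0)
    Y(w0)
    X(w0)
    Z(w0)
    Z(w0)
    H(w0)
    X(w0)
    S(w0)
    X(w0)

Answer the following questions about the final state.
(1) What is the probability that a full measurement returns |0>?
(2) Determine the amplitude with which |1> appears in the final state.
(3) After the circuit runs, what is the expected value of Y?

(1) Outcome |0> occurs with probability 1/2.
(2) The final state's coefficient on |1> equals -sqrt(2)/2.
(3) In the final state, Y has expectation 1.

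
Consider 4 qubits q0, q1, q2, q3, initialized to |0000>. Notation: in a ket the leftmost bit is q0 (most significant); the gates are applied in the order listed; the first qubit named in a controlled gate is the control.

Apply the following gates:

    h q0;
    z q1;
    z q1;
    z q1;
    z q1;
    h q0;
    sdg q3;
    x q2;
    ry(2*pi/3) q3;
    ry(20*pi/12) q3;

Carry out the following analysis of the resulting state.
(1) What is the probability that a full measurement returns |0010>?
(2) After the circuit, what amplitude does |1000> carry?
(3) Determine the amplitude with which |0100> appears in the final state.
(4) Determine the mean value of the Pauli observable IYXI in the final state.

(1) Outcome |0010> occurs with probability 3/4. Key observation: steps 1-6 multiply out to the identity, so the circuit reduces to the remaining gates.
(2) The final state's coefficient on |1000> equals 0.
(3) |0100> carries amplitude 0 in the final state.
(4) The expectation value of IYXI is 0.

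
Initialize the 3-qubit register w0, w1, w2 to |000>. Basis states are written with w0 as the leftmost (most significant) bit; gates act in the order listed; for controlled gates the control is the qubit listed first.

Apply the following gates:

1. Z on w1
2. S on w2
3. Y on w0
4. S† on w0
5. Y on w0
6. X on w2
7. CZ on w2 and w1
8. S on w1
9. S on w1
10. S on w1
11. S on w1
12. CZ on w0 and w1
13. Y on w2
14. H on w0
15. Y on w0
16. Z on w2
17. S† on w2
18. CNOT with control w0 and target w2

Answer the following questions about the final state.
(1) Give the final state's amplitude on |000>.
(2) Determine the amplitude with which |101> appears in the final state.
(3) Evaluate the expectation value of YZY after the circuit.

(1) |000> carries amplitude sqrt(2)*I/2 in the final state.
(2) |101> carries amplitude -sqrt(2)*I/2 in the final state.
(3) The expectation value of YZY is 1.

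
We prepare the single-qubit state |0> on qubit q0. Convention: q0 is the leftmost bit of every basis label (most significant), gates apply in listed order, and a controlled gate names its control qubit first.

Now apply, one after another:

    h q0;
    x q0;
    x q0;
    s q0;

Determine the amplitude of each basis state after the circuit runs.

The final amplitudes are sqrt(2)/2 on |0>, sqrt(2)*I/2 on |1>. Key observation: gates 2-3 undo each other exactly, leaving only the rest of the circuit to track.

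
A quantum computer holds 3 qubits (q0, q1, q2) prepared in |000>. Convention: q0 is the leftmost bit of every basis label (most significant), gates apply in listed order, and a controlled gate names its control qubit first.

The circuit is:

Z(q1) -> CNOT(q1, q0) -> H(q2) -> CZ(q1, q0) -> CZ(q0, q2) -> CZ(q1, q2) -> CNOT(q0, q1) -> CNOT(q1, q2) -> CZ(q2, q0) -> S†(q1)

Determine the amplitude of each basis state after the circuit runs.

The final amplitudes are sqrt(2)/2 on |000>, sqrt(2)/2 on |001>, and 0 on every other basis state.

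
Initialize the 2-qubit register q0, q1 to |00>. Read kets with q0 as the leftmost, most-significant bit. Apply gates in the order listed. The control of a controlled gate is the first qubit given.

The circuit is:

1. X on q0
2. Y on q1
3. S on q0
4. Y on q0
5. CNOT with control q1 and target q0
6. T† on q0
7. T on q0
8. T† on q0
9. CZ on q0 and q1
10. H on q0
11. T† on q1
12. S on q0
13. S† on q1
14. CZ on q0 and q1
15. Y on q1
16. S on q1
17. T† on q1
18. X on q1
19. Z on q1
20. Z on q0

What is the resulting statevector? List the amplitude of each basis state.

After the circuit, the state carries amplitude 0 on |00>, -sqrt(2)/2 on |01>, 0 on |10>, sqrt(2)*I/2 on |11>.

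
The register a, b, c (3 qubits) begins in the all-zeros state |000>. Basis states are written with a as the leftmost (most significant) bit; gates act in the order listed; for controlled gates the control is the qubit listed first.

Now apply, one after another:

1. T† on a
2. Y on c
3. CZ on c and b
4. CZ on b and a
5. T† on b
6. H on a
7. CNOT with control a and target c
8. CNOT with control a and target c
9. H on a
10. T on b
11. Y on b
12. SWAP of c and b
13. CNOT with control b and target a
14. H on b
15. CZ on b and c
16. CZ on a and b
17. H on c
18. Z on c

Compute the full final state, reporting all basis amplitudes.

The resulting statevector has amplitude 0 on |000>, 0 on |001>, 0 on |010>, 0 on |011>, -1/2 on |100>, -1/2 on |101>, 1/2 on |110>, 1/2 on |111>.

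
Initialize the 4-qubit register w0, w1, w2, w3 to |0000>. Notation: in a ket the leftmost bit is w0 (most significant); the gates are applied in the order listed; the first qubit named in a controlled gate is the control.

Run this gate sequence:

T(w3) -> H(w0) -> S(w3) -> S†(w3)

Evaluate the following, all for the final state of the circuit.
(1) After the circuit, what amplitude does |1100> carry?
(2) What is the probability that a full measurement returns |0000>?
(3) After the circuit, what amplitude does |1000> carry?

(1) The amplitude on |1100> is 0. Key observation: gates 3-4 undo each other exactly, leaving only the rest of the circuit to track.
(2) Outcome |0000> occurs with probability 1/2.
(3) |1000> carries amplitude sqrt(2)/2 in the final state.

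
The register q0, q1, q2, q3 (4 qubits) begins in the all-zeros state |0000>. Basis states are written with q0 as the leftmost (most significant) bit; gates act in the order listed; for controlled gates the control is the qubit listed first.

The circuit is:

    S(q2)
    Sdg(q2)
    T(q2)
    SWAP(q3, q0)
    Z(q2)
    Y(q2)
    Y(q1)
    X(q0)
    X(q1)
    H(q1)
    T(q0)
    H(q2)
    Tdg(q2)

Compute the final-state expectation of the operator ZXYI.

The observable ZXYI averages to -sqrt(2)/2.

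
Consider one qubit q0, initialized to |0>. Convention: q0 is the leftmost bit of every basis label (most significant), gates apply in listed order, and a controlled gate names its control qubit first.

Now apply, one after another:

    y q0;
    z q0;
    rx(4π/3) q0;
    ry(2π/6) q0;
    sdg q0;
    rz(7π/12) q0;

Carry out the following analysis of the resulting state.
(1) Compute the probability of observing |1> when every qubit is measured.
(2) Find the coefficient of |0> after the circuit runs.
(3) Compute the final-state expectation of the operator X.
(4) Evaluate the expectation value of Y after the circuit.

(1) Outcome |1> occurs with probability 3/8.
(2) The final state's coefficient on |0> equals (3 + I)*exp(17*I*pi/24)/4.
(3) The observable X averages to -sqrt(6)/16 + 9*sqrt(2)/16.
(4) In the final state, Y has expectation -3*sqrt(6)/16 - 3*sqrt(2)/16.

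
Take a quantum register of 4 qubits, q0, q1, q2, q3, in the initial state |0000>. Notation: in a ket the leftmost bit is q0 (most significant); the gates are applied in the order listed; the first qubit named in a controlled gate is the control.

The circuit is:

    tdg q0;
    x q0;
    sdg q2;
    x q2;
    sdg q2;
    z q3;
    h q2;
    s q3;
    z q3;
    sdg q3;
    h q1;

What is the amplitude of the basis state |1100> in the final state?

|1100> carries amplitude -I/2 in the final state.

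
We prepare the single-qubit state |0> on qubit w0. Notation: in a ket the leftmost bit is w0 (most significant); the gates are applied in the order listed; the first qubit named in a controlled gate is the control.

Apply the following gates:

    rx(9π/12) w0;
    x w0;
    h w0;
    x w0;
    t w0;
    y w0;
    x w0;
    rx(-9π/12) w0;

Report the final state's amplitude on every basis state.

The final amplitudes are 1/4 - sqrt(2)*I/4 - sqrt(2)*exp(3*I*pi/4)/4 - exp(3*I*pi/4)/4 + exp(I*pi/4)/4 + I/4 on |0>, 1/4 - sqrt(2)*exp(3*I*pi/4)/4 - exp(I*pi/4)/4 + exp(3*I*pi/4)/4 + I/4 + sqrt(2)*I/4 on |1>.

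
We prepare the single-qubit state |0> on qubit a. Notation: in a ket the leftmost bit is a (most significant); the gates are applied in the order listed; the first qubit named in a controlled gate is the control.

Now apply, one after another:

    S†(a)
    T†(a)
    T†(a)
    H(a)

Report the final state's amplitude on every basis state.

After the circuit, the state carries amplitude sqrt(2)/2 on |0>, sqrt(2)/2 on |1>.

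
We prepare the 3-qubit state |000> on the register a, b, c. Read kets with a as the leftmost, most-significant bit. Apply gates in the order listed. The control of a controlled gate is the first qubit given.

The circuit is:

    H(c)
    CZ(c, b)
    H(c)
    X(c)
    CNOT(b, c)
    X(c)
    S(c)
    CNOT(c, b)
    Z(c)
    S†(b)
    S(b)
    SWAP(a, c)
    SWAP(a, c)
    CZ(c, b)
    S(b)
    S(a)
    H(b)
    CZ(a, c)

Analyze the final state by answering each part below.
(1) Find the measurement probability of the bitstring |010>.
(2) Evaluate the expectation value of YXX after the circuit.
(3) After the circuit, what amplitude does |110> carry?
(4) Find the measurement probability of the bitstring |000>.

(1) The probability of measuring |010> is 1/2. Key observation: gates 12-13 undo each other exactly, leaving only the rest of the circuit to track.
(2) In the final state, YXX has expectation 0.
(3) The final state's coefficient on |110> equals 0.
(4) Outcome |000> occurs with probability 1/2.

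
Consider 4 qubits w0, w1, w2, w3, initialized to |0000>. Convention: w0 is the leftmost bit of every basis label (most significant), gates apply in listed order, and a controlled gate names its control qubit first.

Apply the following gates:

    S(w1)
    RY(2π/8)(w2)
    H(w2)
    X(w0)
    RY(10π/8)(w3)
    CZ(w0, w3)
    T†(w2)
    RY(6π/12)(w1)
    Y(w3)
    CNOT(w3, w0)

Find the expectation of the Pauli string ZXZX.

The expectation value of ZXZX is 0.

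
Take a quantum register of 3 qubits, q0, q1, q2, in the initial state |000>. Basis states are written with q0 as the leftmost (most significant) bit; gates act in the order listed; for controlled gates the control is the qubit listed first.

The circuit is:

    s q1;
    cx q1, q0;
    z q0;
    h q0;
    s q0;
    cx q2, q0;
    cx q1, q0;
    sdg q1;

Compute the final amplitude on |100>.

The final state's coefficient on |100> equals sqrt(2)*I/2.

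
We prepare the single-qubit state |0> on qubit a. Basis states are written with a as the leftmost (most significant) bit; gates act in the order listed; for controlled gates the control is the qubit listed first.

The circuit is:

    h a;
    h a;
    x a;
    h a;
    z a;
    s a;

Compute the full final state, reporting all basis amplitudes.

After the circuit, the state carries amplitude sqrt(2)/2 on |0>, sqrt(2)*I/2 on |1>. Key observation: gates 2-5 undo each other exactly, leaving only the rest of the circuit to track.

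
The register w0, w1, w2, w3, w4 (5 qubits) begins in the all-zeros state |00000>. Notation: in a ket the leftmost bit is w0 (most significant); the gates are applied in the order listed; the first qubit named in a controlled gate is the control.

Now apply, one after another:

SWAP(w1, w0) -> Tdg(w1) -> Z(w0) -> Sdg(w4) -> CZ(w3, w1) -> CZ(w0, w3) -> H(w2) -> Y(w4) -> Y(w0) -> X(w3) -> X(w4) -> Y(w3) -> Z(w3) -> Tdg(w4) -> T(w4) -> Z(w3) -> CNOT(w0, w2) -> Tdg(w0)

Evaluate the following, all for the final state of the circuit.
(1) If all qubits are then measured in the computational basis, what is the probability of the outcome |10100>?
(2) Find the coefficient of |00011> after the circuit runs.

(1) A full measurement returns |10100> with probability 1/2. Key observation: steps 13-16 multiply out to the identity, so the circuit reduces to the remaining gates.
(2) |00011> carries amplitude 0 in the final state.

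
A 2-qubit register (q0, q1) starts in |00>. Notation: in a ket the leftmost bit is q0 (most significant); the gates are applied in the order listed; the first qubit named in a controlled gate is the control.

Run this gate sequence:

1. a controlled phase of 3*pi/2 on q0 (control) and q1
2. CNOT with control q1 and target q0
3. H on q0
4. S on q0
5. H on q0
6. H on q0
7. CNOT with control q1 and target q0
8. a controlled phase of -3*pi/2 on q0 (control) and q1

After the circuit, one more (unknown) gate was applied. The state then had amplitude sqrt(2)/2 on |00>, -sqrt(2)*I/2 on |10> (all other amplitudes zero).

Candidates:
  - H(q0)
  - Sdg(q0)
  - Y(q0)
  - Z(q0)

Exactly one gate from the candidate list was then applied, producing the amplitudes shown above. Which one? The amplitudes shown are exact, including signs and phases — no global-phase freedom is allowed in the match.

The applied gate was Z(q0).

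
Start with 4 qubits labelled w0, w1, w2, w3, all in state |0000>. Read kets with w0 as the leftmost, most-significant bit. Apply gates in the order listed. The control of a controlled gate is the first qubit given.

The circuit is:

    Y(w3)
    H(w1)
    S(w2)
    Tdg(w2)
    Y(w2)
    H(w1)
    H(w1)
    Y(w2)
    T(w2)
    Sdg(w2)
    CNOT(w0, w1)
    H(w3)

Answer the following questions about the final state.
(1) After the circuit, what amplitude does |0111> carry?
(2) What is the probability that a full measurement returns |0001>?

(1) The final state's coefficient on |0111> equals 0. Key observation: gates 3-10 undo each other exactly, leaving only the rest of the circuit to track.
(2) Outcome |0001> occurs with probability 1/4.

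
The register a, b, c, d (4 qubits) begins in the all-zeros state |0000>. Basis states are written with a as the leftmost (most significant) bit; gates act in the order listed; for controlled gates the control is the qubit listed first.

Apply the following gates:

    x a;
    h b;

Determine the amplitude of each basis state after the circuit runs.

After the circuit, the state carries amplitude sqrt(2)/2 on |1000>, sqrt(2)/2 on |1100>, and 0 on every other basis state.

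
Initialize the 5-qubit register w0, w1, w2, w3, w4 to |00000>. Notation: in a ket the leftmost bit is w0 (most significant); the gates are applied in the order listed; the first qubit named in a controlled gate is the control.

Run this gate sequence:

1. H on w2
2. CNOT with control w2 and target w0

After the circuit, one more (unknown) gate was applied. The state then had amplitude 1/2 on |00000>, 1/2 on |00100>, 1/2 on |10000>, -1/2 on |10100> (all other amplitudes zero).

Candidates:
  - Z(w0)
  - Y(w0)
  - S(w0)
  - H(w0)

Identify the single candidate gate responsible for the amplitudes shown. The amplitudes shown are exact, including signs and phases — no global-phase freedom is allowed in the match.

It was H(w0) that produced the state shown.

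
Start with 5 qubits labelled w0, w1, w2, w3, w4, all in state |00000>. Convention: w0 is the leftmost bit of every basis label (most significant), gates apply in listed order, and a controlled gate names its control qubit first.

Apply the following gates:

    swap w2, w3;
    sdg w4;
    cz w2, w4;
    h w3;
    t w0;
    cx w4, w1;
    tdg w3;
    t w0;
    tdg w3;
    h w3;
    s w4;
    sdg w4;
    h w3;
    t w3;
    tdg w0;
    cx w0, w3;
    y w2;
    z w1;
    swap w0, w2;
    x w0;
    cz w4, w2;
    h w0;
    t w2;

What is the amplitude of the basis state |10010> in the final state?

The final state's coefficient on |10010> equals exp(I*pi/4)/2. Key observation: steps 8-15 multiply out to the identity, so the circuit reduces to the remaining gates.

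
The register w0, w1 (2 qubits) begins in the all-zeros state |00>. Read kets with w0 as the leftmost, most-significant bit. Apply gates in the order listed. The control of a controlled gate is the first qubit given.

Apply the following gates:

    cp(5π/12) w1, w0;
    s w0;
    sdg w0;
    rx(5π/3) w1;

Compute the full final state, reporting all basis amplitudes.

The resulting statevector has amplitude -sqrt(3)/2 on |00>, -I/2 on |01>, 0 on |10>, 0 on |11>. Key observation: the block from step 2 through step 3 cancels to the identity and can be dropped.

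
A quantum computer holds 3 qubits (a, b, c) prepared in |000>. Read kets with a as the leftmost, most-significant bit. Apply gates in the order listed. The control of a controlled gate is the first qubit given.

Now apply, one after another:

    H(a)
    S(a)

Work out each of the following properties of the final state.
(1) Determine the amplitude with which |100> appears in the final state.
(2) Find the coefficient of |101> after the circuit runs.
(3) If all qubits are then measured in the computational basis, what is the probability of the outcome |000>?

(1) The amplitude on |100> is sqrt(2)*I/2.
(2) The amplitude on |101> is 0.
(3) Outcome |000> occurs with probability 1/2.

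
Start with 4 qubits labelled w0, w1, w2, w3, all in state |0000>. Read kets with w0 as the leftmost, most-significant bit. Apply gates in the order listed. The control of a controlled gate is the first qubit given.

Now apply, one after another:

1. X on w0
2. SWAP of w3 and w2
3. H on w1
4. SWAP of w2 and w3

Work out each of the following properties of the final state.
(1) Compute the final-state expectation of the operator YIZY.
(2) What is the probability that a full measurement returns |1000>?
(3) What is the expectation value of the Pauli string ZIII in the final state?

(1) The observable YIZY averages to 0.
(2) The probability of measuring |1000> is 1/2.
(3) The observable ZIII averages to -1.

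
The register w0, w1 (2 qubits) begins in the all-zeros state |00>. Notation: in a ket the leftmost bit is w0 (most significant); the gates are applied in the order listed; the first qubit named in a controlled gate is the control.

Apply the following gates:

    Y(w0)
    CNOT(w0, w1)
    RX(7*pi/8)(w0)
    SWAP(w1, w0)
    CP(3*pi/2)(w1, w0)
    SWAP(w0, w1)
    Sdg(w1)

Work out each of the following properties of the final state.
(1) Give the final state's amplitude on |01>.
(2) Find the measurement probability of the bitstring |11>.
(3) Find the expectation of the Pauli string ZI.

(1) The final state's coefficient on |01> equals -I*cos(pi/16).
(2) Outcome |11> occurs with probability cos(7*pi/16)**2.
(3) In the final state, ZI has expectation sqrt(sqrt(2) + 2)/2.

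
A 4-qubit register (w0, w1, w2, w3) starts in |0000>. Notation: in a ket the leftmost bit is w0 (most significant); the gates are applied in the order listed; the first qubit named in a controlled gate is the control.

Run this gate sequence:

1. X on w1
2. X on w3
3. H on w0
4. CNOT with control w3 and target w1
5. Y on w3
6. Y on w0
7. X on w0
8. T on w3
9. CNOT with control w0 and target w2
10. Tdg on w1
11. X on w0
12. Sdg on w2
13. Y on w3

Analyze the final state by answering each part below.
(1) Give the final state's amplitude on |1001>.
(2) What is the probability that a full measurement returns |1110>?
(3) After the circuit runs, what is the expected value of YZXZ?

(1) |1001> carries amplitude sqrt(2)*I/2 in the final state.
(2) The probability of measuring |1110> is 0.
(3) The observable YZXZ averages to 1.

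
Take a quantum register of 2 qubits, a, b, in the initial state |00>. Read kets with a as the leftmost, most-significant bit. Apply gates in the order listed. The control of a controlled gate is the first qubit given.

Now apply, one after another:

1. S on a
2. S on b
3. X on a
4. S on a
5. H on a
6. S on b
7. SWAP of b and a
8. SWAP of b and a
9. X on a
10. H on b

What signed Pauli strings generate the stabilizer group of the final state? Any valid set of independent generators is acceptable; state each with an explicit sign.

The final state is stabilized by the group generated by -XI, +IX; other independent generating sets are equally valid.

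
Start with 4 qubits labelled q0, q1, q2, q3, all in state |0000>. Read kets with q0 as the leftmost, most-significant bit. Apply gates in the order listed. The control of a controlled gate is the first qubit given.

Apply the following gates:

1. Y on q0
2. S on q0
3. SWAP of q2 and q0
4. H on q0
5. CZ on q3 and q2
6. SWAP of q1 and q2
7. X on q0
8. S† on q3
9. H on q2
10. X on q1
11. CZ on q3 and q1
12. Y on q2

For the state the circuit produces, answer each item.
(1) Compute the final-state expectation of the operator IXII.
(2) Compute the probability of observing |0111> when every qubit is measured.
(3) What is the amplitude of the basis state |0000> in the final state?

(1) The observable IXII averages to 0.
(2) A full measurement returns |0111> with probability 0.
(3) The amplitude on |0000> is I/2.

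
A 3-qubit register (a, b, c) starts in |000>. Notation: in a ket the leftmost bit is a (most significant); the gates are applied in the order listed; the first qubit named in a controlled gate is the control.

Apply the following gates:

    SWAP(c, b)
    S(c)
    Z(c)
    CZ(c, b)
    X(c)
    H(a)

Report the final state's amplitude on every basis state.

The resulting statevector has amplitude sqrt(2)/2 on |001>, sqrt(2)/2 on |101>, and 0 on every other basis state.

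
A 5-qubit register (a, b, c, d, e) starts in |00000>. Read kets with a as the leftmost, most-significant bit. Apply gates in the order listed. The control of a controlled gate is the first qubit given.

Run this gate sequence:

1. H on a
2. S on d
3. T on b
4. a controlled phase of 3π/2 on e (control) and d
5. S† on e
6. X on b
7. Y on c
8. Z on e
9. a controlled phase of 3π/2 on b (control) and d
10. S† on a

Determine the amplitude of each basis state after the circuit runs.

The resulting statevector has amplitude sqrt(2)*I/2 on |01100>, sqrt(2)/2 on |11100>, and 0 on every other basis state.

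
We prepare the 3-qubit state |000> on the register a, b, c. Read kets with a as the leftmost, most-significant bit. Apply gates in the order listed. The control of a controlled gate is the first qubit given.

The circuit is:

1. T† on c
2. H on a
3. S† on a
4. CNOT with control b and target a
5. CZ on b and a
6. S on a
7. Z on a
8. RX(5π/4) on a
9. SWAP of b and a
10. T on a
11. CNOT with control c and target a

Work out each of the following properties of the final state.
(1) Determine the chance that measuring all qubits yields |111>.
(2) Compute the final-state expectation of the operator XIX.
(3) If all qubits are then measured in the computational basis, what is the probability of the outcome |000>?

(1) Outcome |111> occurs with probability 0.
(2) In the final state, XIX has expectation 0.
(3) The probability of measuring |000> is 1/2.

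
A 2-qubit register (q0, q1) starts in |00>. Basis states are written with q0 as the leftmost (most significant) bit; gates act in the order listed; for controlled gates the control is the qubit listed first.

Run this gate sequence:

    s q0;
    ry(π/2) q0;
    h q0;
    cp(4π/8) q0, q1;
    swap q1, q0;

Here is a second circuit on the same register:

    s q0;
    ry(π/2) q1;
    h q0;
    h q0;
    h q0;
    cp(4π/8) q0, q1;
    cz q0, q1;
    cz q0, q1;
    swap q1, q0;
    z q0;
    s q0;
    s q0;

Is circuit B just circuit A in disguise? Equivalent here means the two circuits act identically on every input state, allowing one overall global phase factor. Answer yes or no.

No, they are not equivalent — no single phase factor reconciles the two unitaries.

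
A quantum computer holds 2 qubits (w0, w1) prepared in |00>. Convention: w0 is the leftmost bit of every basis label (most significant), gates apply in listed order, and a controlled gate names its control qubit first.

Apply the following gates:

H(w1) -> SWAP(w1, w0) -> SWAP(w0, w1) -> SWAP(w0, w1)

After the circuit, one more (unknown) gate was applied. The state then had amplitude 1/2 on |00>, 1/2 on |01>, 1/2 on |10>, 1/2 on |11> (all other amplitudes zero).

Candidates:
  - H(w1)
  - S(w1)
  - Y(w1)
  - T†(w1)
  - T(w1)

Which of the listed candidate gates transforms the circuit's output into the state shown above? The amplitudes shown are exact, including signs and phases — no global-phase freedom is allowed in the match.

The unique candidate consistent with the amplitudes is H(w1).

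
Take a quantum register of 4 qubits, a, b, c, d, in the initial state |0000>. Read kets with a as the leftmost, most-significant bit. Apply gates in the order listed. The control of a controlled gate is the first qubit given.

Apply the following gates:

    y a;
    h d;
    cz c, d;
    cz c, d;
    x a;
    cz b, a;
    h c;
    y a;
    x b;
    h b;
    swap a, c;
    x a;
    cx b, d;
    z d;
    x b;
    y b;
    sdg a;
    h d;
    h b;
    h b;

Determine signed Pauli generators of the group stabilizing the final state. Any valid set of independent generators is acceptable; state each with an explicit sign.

One valid set of independent stabilizer generators is -YIII, +IXII, -IIZI, -IIIZ (any independent generating set of the same group is equally correct). Key observation: gates 3-4 undo each other exactly, leaving only the rest of the circuit to track.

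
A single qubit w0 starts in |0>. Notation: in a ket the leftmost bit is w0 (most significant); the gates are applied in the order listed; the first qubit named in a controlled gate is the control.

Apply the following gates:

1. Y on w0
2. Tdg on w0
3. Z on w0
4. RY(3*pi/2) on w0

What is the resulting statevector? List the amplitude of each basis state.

The final amplitudes are sqrt(2)*exp(I*pi/4)/2 on |0>, sqrt(2)*exp(I*pi/4)/2 on |1>.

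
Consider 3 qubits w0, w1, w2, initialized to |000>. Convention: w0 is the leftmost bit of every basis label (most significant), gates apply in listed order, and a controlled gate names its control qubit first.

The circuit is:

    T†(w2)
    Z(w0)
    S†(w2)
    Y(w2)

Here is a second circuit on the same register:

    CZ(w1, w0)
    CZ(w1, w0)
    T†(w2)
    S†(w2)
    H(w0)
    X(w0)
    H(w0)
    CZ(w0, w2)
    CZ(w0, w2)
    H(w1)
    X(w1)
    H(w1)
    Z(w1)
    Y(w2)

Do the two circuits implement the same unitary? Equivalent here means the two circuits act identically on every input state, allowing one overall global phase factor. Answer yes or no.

Yes: on every input state the two circuits agree up to one overall phase factor.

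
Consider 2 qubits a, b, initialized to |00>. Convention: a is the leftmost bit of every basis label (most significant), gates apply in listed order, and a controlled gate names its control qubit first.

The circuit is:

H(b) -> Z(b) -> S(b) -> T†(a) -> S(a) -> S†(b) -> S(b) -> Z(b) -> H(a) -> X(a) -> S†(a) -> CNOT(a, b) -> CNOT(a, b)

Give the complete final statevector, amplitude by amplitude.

The resulting statevector has amplitude 1/2 on |00>, I/2 on |01>, -I/2 on |10>, 1/2 on |11>.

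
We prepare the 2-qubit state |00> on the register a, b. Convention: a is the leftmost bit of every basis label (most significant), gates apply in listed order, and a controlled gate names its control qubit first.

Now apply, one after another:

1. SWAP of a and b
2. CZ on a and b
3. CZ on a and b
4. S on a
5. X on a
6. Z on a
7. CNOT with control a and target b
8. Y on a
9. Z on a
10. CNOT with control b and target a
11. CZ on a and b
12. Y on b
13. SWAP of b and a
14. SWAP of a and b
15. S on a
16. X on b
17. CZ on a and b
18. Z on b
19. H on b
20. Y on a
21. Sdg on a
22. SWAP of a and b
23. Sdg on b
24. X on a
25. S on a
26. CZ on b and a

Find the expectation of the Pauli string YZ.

In the final state, YZ has expectation -1.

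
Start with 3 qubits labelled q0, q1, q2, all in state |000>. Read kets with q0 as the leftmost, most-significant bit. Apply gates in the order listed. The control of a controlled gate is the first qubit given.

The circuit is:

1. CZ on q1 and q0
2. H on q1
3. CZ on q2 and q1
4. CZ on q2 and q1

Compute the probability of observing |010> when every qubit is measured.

A full measurement returns |010> with probability 1/2. Key observation: the block from step 3 through step 4 cancels to the identity and can be dropped.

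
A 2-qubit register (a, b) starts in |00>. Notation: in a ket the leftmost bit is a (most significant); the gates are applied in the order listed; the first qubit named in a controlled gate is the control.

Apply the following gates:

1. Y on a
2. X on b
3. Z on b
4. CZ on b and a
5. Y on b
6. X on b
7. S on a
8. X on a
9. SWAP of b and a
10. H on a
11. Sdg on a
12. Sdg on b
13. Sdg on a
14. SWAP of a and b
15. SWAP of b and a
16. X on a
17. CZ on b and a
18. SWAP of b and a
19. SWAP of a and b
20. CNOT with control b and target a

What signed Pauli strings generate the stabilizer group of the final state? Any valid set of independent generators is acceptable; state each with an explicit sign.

The final state is stabilized by the group generated by +XI, +IZ; other independent generating sets are equally valid.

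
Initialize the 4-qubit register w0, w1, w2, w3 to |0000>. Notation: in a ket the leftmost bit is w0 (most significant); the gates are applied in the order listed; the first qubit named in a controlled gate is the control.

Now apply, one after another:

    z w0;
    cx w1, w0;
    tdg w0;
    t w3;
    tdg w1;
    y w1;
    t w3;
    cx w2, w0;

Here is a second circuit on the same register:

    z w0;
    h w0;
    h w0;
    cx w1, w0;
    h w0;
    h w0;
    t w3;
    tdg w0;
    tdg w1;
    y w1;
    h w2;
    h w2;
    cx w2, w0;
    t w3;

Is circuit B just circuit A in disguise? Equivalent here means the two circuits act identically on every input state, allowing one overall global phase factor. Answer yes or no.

Yes, they are equivalent — the unitaries differ by at most a global phase.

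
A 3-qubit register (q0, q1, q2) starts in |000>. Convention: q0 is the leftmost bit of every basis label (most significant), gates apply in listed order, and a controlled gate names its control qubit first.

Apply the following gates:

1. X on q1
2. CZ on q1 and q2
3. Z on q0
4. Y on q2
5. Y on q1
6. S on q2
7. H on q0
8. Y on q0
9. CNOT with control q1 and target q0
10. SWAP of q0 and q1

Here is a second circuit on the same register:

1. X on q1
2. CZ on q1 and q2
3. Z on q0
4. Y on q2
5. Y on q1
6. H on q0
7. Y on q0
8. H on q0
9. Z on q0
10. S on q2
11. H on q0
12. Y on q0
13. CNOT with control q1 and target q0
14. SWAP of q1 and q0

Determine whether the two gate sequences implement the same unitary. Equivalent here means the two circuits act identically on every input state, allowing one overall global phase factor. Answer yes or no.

No — the two circuits implement different unitaries, even allowing a global phase.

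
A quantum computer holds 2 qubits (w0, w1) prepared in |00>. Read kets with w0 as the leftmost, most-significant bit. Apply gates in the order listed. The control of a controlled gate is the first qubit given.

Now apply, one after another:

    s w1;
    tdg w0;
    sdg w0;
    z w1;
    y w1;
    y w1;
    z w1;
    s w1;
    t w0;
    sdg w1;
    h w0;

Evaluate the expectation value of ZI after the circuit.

In the final state, ZI has expectation 0. Key observation: steps 4-7 multiply out to the identity, so the circuit reduces to the remaining gates.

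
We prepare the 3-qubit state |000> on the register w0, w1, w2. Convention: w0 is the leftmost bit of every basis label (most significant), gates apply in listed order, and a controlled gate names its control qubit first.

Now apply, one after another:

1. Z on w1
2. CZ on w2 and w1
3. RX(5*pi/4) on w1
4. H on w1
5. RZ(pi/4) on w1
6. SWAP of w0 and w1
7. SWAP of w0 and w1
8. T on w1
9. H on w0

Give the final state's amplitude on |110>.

|110> carries amplitude -1/2 in the final state. Key observation: gates 6-7 undo each other exactly, leaving only the rest of the circuit to track.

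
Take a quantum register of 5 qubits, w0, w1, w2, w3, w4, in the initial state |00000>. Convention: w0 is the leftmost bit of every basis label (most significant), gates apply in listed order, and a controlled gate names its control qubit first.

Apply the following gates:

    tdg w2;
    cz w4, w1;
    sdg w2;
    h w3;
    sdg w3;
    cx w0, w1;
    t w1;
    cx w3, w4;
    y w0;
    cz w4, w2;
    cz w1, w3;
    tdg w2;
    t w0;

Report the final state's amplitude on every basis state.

The resulting statevector has amplitude sqrt(2)*exp(3*I*pi/4)/2 on |10000>, sqrt(2)*exp(I*pi/4)/2 on |10011>, and 0 on every other basis state.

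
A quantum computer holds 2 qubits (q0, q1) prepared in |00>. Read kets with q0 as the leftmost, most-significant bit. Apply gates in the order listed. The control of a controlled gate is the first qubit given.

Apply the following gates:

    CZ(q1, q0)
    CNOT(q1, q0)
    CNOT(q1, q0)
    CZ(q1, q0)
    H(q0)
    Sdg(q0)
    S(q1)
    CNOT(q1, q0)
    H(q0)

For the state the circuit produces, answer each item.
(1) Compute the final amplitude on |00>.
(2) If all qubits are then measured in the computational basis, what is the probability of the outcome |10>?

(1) The final state's coefficient on |00> equals 1/2 - I/2. Key observation: gates 1-4 undo each other exactly, leaving only the rest of the circuit to track.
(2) The probability of measuring |10> is 1/2.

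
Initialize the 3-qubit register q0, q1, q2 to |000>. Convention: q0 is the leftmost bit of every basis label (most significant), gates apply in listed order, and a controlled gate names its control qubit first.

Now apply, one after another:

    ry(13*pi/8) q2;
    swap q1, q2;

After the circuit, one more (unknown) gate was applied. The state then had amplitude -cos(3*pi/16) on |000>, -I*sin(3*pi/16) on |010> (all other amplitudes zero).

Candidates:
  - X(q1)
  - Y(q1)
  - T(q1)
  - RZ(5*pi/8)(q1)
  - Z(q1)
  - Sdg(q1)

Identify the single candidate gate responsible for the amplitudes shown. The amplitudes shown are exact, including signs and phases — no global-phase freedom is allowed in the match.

The applied gate was Sdg(q1).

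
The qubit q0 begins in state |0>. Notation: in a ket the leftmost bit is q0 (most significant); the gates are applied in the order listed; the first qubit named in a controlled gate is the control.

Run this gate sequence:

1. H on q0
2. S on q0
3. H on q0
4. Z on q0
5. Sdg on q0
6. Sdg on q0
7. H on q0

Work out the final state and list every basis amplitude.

The resulting statevector has amplitude sqrt(2)/2 on |0>, sqrt(2)*I/2 on |1>.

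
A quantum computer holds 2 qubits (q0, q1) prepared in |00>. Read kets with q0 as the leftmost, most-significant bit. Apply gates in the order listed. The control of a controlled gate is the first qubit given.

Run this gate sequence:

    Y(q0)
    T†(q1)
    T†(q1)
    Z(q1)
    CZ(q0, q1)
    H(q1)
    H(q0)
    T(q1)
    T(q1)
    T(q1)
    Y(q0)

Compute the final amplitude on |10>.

|10> carries amplitude -1/2 in the final state.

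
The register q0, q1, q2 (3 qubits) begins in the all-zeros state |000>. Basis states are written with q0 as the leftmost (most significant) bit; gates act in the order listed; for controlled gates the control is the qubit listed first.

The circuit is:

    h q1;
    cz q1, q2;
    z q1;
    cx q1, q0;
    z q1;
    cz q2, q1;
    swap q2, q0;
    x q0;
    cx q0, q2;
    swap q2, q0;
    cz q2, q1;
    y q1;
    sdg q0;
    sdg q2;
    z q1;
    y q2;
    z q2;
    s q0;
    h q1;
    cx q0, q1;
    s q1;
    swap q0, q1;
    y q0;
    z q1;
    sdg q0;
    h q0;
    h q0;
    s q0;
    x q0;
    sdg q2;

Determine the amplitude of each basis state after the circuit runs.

The final amplitudes are 1/2 on |000>, 0 on |001>, -1/2 on |010>, 0 on |011>, -I/2 on |100>, 0 on |101>, -I/2 on |110>, 0 on |111>. Key observation: steps 25-28 multiply out to the identity, so the circuit reduces to the remaining gates.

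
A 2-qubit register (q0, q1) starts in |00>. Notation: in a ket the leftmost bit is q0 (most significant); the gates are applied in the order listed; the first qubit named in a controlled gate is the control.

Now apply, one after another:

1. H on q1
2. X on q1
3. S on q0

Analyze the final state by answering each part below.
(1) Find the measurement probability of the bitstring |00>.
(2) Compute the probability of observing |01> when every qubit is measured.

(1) Outcome |00> occurs with probability 1/2.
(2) Outcome |01> occurs with probability 1/2.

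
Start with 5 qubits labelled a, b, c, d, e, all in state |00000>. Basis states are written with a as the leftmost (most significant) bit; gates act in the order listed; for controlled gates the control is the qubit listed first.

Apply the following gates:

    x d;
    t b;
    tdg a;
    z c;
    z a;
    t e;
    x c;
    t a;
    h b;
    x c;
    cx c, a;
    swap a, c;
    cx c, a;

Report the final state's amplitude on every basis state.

The final amplitudes are sqrt(2)/2 on |00010>, sqrt(2)/2 on |01010>, and 0 on every other basis state.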